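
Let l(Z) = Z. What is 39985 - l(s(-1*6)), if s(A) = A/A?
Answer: 39984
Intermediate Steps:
s(A) = 1
39985 - l(s(-1*6)) = 39985 - 1*1 = 39985 - 1 = 39984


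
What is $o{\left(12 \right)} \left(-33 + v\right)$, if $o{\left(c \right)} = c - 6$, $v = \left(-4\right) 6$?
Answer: $-342$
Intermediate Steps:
$v = -24$
$o{\left(c \right)} = -6 + c$
$o{\left(12 \right)} \left(-33 + v\right) = \left(-6 + 12\right) \left(-33 - 24\right) = 6 \left(-57\right) = -342$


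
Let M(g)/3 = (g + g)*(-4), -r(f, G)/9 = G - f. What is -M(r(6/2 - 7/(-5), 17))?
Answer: -13608/5 ≈ -2721.6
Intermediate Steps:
r(f, G) = -9*G + 9*f (r(f, G) = -9*(G - f) = -9*G + 9*f)
M(g) = -24*g (M(g) = 3*((g + g)*(-4)) = 3*((2*g)*(-4)) = 3*(-8*g) = -24*g)
-M(r(6/2 - 7/(-5), 17)) = -(-24)*(-9*17 + 9*(6/2 - 7/(-5))) = -(-24)*(-153 + 9*(6*(½) - 7*(-⅕))) = -(-24)*(-153 + 9*(3 + 7/5)) = -(-24)*(-153 + 9*(22/5)) = -(-24)*(-153 + 198/5) = -(-24)*(-567)/5 = -1*13608/5 = -13608/5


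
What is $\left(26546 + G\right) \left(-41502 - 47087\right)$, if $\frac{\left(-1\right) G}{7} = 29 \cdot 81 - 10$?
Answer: $-901215897$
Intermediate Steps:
$G = -16373$ ($G = - 7 \left(29 \cdot 81 - 10\right) = - 7 \left(2349 - 10\right) = \left(-7\right) 2339 = -16373$)
$\left(26546 + G\right) \left(-41502 - 47087\right) = \left(26546 - 16373\right) \left(-41502 - 47087\right) = 10173 \left(-88589\right) = -901215897$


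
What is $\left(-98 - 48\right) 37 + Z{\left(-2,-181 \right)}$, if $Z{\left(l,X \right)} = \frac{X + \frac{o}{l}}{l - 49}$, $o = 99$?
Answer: $- \frac{550543}{102} \approx -5397.5$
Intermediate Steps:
$Z{\left(l,X \right)} = \frac{X + \frac{99}{l}}{-49 + l}$ ($Z{\left(l,X \right)} = \frac{X + \frac{99}{l}}{l - 49} = \frac{X + \frac{99}{l}}{-49 + l}$)
$\left(-98 - 48\right) 37 + Z{\left(-2,-181 \right)} = \left(-98 - 48\right) 37 + \frac{99 - -362}{\left(-2\right) \left(-49 - 2\right)} = \left(-146\right) 37 - \frac{99 + 362}{2 \left(-51\right)} = -5402 - \left(- \frac{1}{102}\right) 461 = -5402 + \frac{461}{102} = - \frac{550543}{102}$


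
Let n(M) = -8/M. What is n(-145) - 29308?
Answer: -4249652/145 ≈ -29308.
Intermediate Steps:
n(-145) - 29308 = -8/(-145) - 29308 = -8*(-1/145) - 29308 = 8/145 - 29308 = -4249652/145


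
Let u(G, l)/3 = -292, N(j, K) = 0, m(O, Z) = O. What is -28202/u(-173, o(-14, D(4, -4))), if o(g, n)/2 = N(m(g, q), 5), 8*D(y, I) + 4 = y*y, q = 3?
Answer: 14101/438 ≈ 32.194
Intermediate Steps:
D(y, I) = -½ + y²/8 (D(y, I) = -½ + (y*y)/8 = -½ + y²/8)
o(g, n) = 0 (o(g, n) = 2*0 = 0)
u(G, l) = -876 (u(G, l) = 3*(-292) = -876)
-28202/u(-173, o(-14, D(4, -4))) = -28202/(-876) = -28202*(-1/876) = 14101/438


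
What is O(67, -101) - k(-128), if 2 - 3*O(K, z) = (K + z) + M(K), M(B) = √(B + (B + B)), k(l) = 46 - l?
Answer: -162 - √201/3 ≈ -166.73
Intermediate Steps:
M(B) = √3*√B (M(B) = √(B + 2*B) = √(3*B) = √3*√B)
O(K, z) = ⅔ - K/3 - z/3 - √3*√K/3 (O(K, z) = ⅔ - ((K + z) + √3*√K)/3 = ⅔ - (K + z + √3*√K)/3 = ⅔ + (-K/3 - z/3 - √3*√K/3) = ⅔ - K/3 - z/3 - √3*√K/3)
O(67, -101) - k(-128) = (⅔ - ⅓*67 - ⅓*(-101) - √3*√67/3) - (46 - 1*(-128)) = (⅔ - 67/3 + 101/3 - √201/3) - (46 + 128) = (12 - √201/3) - 1*174 = (12 - √201/3) - 174 = -162 - √201/3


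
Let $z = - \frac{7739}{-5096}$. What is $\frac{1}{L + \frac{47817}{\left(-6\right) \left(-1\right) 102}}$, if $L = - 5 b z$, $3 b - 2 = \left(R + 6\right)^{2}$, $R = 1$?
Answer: $- \frac{86632}{4414093} \approx -0.019626$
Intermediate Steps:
$b = 17$ ($b = \frac{2}{3} + \frac{\left(1 + 6\right)^{2}}{3} = \frac{2}{3} + \frac{7^{2}}{3} = \frac{2}{3} + \frac{1}{3} \cdot 49 = \frac{2}{3} + \frac{49}{3} = 17$)
$z = \frac{7739}{5096}$ ($z = \left(-7739\right) \left(- \frac{1}{5096}\right) = \frac{7739}{5096} \approx 1.5186$)
$L = - \frac{657815}{5096}$ ($L = \left(-5\right) 17 \cdot \frac{7739}{5096} = \left(-85\right) \frac{7739}{5096} = - \frac{657815}{5096} \approx -129.08$)
$\frac{1}{L + \frac{47817}{\left(-6\right) \left(-1\right) 102}} = \frac{1}{- \frac{657815}{5096} + \frac{47817}{\left(-6\right) \left(-1\right) 102}} = \frac{1}{- \frac{657815}{5096} + \frac{47817}{6 \cdot 102}} = \frac{1}{- \frac{657815}{5096} + \frac{47817}{612}} = \frac{1}{- \frac{657815}{5096} + 47817 \cdot \frac{1}{612}} = \frac{1}{- \frac{657815}{5096} + \frac{5313}{68}} = \frac{1}{- \frac{4414093}{86632}} = - \frac{86632}{4414093}$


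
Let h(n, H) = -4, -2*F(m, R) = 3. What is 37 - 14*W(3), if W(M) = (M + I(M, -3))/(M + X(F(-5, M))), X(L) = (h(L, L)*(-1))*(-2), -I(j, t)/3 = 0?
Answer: 227/5 ≈ 45.400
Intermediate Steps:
F(m, R) = -3/2 (F(m, R) = -½*3 = -3/2)
I(j, t) = 0 (I(j, t) = -3*0 = 0)
X(L) = -8 (X(L) = -4*(-1)*(-2) = 4*(-2) = -8)
W(M) = M/(-8 + M) (W(M) = (M + 0)/(M - 8) = M/(-8 + M))
37 - 14*W(3) = 37 - 42/(-8 + 3) = 37 - 42/(-5) = 37 - 42*(-1)/5 = 37 - 14*(-⅗) = 37 + 42/5 = 227/5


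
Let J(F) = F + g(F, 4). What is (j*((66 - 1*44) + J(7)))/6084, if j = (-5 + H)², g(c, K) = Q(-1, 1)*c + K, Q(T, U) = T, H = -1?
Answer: 2/13 ≈ 0.15385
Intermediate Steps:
g(c, K) = K - c (g(c, K) = -c + K = K - c)
j = 36 (j = (-5 - 1)² = (-6)² = 36)
J(F) = 4 (J(F) = F + (4 - F) = 4)
(j*((66 - 1*44) + J(7)))/6084 = (36*((66 - 1*44) + 4))/6084 = (36*((66 - 44) + 4))*(1/6084) = (36*(22 + 4))*(1/6084) = (36*26)*(1/6084) = 936*(1/6084) = 2/13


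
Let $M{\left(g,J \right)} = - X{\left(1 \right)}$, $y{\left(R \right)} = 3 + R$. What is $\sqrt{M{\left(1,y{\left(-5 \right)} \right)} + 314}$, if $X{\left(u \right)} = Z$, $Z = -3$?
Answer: $\sqrt{317} \approx 17.805$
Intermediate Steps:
$X{\left(u \right)} = -3$
$M{\left(g,J \right)} = 3$ ($M{\left(g,J \right)} = \left(-1\right) \left(-3\right) = 3$)
$\sqrt{M{\left(1,y{\left(-5 \right)} \right)} + 314} = \sqrt{3 + 314} = \sqrt{317}$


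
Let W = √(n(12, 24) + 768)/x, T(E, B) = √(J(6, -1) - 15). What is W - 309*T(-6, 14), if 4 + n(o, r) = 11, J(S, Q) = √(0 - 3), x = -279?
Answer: -309*√(-15 + I*√3) - 5*√31/279 ≈ -69.08 - 1198.7*I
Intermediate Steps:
J(S, Q) = I*√3 (J(S, Q) = √(-3) = I*√3)
n(o, r) = 7 (n(o, r) = -4 + 11 = 7)
T(E, B) = √(-15 + I*√3) (T(E, B) = √(I*√3 - 15) = √(-15 + I*√3))
W = -5*√31/279 (W = √(7 + 768)/(-279) = √775*(-1/279) = (5*√31)*(-1/279) = -5*√31/279 ≈ -0.099781)
W - 309*T(-6, 14) = -5*√31/279 - 309*√(-15 + I*√3) = -309*√(-15 + I*√3) - 5*√31/279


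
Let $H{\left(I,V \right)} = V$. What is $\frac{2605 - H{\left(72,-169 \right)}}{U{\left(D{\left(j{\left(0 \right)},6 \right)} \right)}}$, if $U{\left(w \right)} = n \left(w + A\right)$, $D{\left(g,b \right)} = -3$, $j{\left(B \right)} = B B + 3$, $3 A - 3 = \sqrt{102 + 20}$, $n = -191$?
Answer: $- \frac{24966}{8213} - \frac{4161 \sqrt{122}}{8213} \approx -8.6358$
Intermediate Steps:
$A = 1 + \frac{\sqrt{122}}{3}$ ($A = 1 + \frac{\sqrt{102 + 20}}{3} = 1 + \frac{\sqrt{122}}{3} \approx 4.6818$)
$j{\left(B \right)} = 3 + B^{2}$ ($j{\left(B \right)} = B^{2} + 3 = 3 + B^{2}$)
$U{\left(w \right)} = -191 - 191 w - \frac{191 \sqrt{122}}{3}$ ($U{\left(w \right)} = - 191 \left(w + \left(1 + \frac{\sqrt{122}}{3}\right)\right) = - 191 \left(1 + w + \frac{\sqrt{122}}{3}\right) = -191 - 191 w - \frac{191 \sqrt{122}}{3}$)
$\frac{2605 - H{\left(72,-169 \right)}}{U{\left(D{\left(j{\left(0 \right)},6 \right)} \right)}} = \frac{2605 - -169}{-191 - -573 - \frac{191 \sqrt{122}}{3}} = \frac{2605 + 169}{-191 + 573 - \frac{191 \sqrt{122}}{3}} = \frac{2774}{382 - \frac{191 \sqrt{122}}{3}}$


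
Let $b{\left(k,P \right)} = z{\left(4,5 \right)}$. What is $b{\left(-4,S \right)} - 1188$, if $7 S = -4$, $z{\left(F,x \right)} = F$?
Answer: $-1184$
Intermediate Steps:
$S = - \frac{4}{7}$ ($S = \frac{1}{7} \left(-4\right) = - \frac{4}{7} \approx -0.57143$)
$b{\left(k,P \right)} = 4$
$b{\left(-4,S \right)} - 1188 = 4 - 1188 = -1184$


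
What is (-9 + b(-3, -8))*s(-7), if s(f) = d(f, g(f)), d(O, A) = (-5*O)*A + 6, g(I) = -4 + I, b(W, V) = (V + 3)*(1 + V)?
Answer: -9854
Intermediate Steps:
b(W, V) = (1 + V)*(3 + V) (b(W, V) = (3 + V)*(1 + V) = (1 + V)*(3 + V))
d(O, A) = 6 - 5*A*O (d(O, A) = -5*A*O + 6 = 6 - 5*A*O)
s(f) = 6 - 5*f*(-4 + f) (s(f) = 6 - 5*(-4 + f)*f = 6 - 5*f*(-4 + f))
(-9 + b(-3, -8))*s(-7) = (-9 + (3 + (-8)² + 4*(-8)))*(6 - 5*(-7)*(-4 - 7)) = (-9 + (3 + 64 - 32))*(6 - 5*(-7)*(-11)) = (-9 + 35)*(6 - 385) = 26*(-379) = -9854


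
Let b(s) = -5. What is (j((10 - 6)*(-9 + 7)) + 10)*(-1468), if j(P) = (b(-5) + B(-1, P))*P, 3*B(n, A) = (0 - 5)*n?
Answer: -161480/3 ≈ -53827.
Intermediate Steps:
B(n, A) = -5*n/3 (B(n, A) = ((0 - 5)*n)/3 = (-5*n)/3 = -5*n/3)
j(P) = -10*P/3 (j(P) = (-5 - 5/3*(-1))*P = (-5 + 5/3)*P = -10*P/3)
(j((10 - 6)*(-9 + 7)) + 10)*(-1468) = (-10*(10 - 6)*(-9 + 7)/3 + 10)*(-1468) = (-40*(-2)/3 + 10)*(-1468) = (-10/3*(-8) + 10)*(-1468) = (80/3 + 10)*(-1468) = (110/3)*(-1468) = -161480/3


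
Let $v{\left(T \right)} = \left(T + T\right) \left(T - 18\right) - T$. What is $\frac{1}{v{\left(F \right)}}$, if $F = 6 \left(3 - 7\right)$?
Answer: $\frac{1}{2040} \approx 0.0004902$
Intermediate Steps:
$F = -24$ ($F = 6 \left(-4\right) = -24$)
$v{\left(T \right)} = - T + 2 T \left(-18 + T\right)$ ($v{\left(T \right)} = 2 T \left(-18 + T\right) - T = - T + 2 T \left(-18 + T\right)$)
$\frac{1}{v{\left(F \right)}} = \frac{1}{\left(-24\right) \left(-37 + 2 \left(-24\right)\right)} = \frac{1}{\left(-24\right) \left(-37 - 48\right)} = \frac{1}{\left(-24\right) \left(-85\right)} = \frac{1}{2040}$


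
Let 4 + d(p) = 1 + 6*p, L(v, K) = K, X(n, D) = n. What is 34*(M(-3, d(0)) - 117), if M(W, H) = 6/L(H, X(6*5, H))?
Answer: -19856/5 ≈ -3971.2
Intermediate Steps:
d(p) = -3 + 6*p (d(p) = -4 + (1 + 6*p) = -3 + 6*p)
M(W, H) = 1/5 (M(W, H) = 6/((6*5)) = 6/30 = 6*(1/30) = 1/5)
34*(M(-3, d(0)) - 117) = 34*(1/5 - 117) = 34*(-584/5) = -19856/5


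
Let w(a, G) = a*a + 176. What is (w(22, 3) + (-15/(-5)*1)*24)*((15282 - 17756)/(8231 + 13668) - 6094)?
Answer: -1601459760/359 ≈ -4.4609e+6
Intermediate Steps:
w(a, G) = 176 + a² (w(a, G) = a² + 176 = 176 + a²)
(w(22, 3) + (-15/(-5)*1)*24)*((15282 - 17756)/(8231 + 13668) - 6094) = ((176 + 22²) + (-15/(-5)*1)*24)*((15282 - 17756)/(8231 + 13668) - 6094) = ((176 + 484) + (-15*(-⅕)*1)*24)*(-2474/21899 - 6094) = (660 + (3*1)*24)*(-2474*1/21899 - 6094) = (660 + 3*24)*(-2474/21899 - 6094) = (660 + 72)*(-133454980/21899) = 732*(-133454980/21899) = -1601459760/359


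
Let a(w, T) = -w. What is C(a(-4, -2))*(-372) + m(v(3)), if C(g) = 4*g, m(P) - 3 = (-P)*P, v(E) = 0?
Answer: -5949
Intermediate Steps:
m(P) = 3 - P² (m(P) = 3 + (-P)*P = 3 - P²)
C(a(-4, -2))*(-372) + m(v(3)) = (4*(-1*(-4)))*(-372) + (3 - 1*0²) = (4*4)*(-372) + (3 - 1*0) = 16*(-372) + (3 + 0) = -5952 + 3 = -5949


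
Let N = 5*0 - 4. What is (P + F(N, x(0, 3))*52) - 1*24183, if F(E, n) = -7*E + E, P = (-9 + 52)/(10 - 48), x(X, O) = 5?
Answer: -871573/38 ≈ -22936.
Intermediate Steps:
P = -43/38 (P = 43/(-38) = 43*(-1/38) = -43/38 ≈ -1.1316)
N = -4 (N = 0 - 4 = -4)
F(E, n) = -6*E
(P + F(N, x(0, 3))*52) - 1*24183 = (-43/38 - 6*(-4)*52) - 1*24183 = (-43/38 + 24*52) - 24183 = (-43/38 + 1248) - 24183 = 47381/38 - 24183 = -871573/38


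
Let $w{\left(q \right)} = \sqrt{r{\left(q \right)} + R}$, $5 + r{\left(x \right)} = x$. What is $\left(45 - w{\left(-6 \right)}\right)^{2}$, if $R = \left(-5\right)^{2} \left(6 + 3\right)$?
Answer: $\left(45 - \sqrt{214}\right)^{2} \approx 922.41$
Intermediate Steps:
$r{\left(x \right)} = -5 + x$
$R = 225$ ($R = 25 \cdot 9 = 225$)
$w{\left(q \right)} = \sqrt{220 + q}$ ($w{\left(q \right)} = \sqrt{\left(-5 + q\right) + 225} = \sqrt{220 + q}$)
$\left(45 - w{\left(-6 \right)}\right)^{2} = \left(45 - \sqrt{220 - 6}\right)^{2} = \left(45 - \sqrt{214}\right)^{2}$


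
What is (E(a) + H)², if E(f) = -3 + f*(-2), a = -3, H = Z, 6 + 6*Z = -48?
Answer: 36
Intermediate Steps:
Z = -9 (Z = -1 + (⅙)*(-48) = -1 - 8 = -9)
H = -9
E(f) = -3 - 2*f
(E(a) + H)² = ((-3 - 2*(-3)) - 9)² = ((-3 + 6) - 9)² = (3 - 9)² = (-6)² = 36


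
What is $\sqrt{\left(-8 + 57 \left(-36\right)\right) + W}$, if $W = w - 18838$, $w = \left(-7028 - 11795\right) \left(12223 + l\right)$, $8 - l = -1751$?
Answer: $2 i \sqrt{65801021} \approx 16224.0 i$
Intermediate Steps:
$l = 1759$ ($l = 8 - -1751 = 8 + 1751 = 1759$)
$w = -263183186$ ($w = \left(-7028 - 11795\right) \left(12223 + 1759\right) = \left(-18823\right) 13982 = -263183186$)
$W = -263202024$ ($W = -263183186 - 18838 = -263202024$)
$\sqrt{\left(-8 + 57 \left(-36\right)\right) + W} = \sqrt{\left(-8 + 57 \left(-36\right)\right) - 263202024} = \sqrt{\left(-8 - 2052\right) - 263202024} = \sqrt{-2060 - 263202024} = \sqrt{-263204084} = 2 i \sqrt{65801021}$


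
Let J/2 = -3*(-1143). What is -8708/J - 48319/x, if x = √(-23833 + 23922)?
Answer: -4354/3429 - 48319*√89/89 ≈ -5123.1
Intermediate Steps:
J = 6858 (J = 2*(-3*(-1143)) = 2*3429 = 6858)
x = √89 ≈ 9.4340
-8708/J - 48319/x = -8708/6858 - 48319*√89/89 = -8708*1/6858 - 48319*√89/89 = -4354/3429 - 48319*√89/89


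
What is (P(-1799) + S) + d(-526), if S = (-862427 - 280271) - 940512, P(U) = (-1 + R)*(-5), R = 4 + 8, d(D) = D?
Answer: -2083791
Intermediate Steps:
R = 12
P(U) = -55 (P(U) = (-1 + 12)*(-5) = 11*(-5) = -55)
S = -2083210 (S = -1142698 - 940512 = -2083210)
(P(-1799) + S) + d(-526) = (-55 - 2083210) - 526 = -2083265 - 526 = -2083791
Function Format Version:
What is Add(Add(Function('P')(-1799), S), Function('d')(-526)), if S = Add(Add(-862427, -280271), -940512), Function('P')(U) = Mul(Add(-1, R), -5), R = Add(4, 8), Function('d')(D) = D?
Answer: -2083791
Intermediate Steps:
R = 12
Function('P')(U) = -55 (Function('P')(U) = Mul(Add(-1, 12), -5) = Mul(11, -5) = -55)
S = -2083210 (S = Add(-1142698, -940512) = -2083210)
Add(Add(Function('P')(-1799), S), Function('d')(-526)) = Add(Add(-55, -2083210), -526) = Add(-2083265, -526) = -2083791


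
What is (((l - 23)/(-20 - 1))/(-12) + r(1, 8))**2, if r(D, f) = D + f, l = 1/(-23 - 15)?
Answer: 148522969/1871424 ≈ 79.364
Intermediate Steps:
l = -1/38 (l = 1/(-38) = -1/38 ≈ -0.026316)
(((l - 23)/(-20 - 1))/(-12) + r(1, 8))**2 = (((-1/38 - 23)/(-20 - 1))/(-12) + (1 + 8))**2 = (-875/38/(-21)*(-1/12) + 9)**2 = (-875/38*(-1/21)*(-1/12) + 9)**2 = ((125/114)*(-1/12) + 9)**2 = (-125/1368 + 9)**2 = (12187/1368)**2 = 148522969/1871424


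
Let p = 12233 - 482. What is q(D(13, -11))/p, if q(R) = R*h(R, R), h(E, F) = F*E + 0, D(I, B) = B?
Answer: -1331/11751 ≈ -0.11327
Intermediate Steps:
h(E, F) = E*F (h(E, F) = E*F + 0 = E*F)
p = 11751
q(R) = R³ (q(R) = R*(R*R) = R*R² = R³)
q(D(13, -11))/p = (-11)³/11751 = -1331*1/11751 = -1331/11751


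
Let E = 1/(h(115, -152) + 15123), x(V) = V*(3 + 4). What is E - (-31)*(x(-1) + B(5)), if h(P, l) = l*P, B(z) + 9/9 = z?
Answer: -219202/2357 ≈ -93.000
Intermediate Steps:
B(z) = -1 + z
x(V) = 7*V (x(V) = V*7 = 7*V)
h(P, l) = P*l
E = -1/2357 (E = 1/(115*(-152) + 15123) = 1/(-17480 + 15123) = 1/(-2357) = -1/2357 ≈ -0.00042427)
E - (-31)*(x(-1) + B(5)) = -1/2357 - (-31)*(7*(-1) + (-1 + 5)) = -1/2357 - (-31)*(-7 + 4) = -1/2357 - (-31)*(-3) = -1/2357 - 1*93 = -1/2357 - 93 = -219202/2357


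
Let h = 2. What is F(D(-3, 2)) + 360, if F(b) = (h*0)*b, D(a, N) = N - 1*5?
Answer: 360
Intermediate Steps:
D(a, N) = -5 + N (D(a, N) = N - 5 = -5 + N)
F(b) = 0 (F(b) = (2*0)*b = 0*b = 0)
F(D(-3, 2)) + 360 = 0 + 360 = 360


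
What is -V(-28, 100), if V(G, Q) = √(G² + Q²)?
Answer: -4*√674 ≈ -103.85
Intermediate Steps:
-V(-28, 100) = -√((-28)² + 100²) = -√(784 + 10000) = -√10784 = -4*√674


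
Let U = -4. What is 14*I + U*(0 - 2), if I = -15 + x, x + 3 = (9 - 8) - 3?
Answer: -272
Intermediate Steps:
x = -5 (x = -3 + ((9 - 8) - 3) = -3 + (1 - 3) = -3 - 2 = -5)
I = -20 (I = -15 - 5 = -20)
14*I + U*(0 - 2) = 14*(-20) - 4*(0 - 2) = -280 - 4*(-2) = -280 + 8 = -272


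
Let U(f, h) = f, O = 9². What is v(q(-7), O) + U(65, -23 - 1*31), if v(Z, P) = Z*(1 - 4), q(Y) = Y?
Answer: 86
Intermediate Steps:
O = 81
v(Z, P) = -3*Z (v(Z, P) = Z*(-3) = -3*Z)
v(q(-7), O) + U(65, -23 - 1*31) = -3*(-7) + 65 = 21 + 65 = 86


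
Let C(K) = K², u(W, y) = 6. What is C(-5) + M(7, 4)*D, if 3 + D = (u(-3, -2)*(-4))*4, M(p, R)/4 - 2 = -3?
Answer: 421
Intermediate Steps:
M(p, R) = -4 (M(p, R) = 8 + 4*(-3) = 8 - 12 = -4)
D = -99 (D = -3 + (6*(-4))*4 = -3 - 24*4 = -3 - 96 = -99)
C(-5) + M(7, 4)*D = (-5)² - 4*(-99) = 25 + 396 = 421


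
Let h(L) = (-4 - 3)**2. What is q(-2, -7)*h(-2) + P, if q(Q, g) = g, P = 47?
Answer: -296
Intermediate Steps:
h(L) = 49 (h(L) = (-7)**2 = 49)
q(-2, -7)*h(-2) + P = -7*49 + 47 = -343 + 47 = -296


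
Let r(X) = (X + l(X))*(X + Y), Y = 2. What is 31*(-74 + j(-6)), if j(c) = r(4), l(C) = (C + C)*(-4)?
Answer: -7502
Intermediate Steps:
l(C) = -8*C (l(C) = (2*C)*(-4) = -8*C)
r(X) = -7*X*(2 + X) (r(X) = (X - 8*X)*(X + 2) = (-7*X)*(2 + X) = -7*X*(2 + X))
j(c) = -168 (j(c) = 7*4*(-2 - 1*4) = 7*4*(-2 - 4) = 7*4*(-6) = -168)
31*(-74 + j(-6)) = 31*(-74 - 168) = 31*(-242) = -7502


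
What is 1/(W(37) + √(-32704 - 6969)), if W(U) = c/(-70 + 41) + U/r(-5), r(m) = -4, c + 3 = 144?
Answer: -189892/536519657 - 13456*I*√39673/536519657 ≈ -0.00035393 - 0.0049955*I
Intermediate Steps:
c = 141 (c = -3 + 144 = 141)
W(U) = -141/29 - U/4 (W(U) = 141/(-70 + 41) + U/(-4) = 141/(-29) + U*(-¼) = 141*(-1/29) - U/4 = -141/29 - U/4)
1/(W(37) + √(-32704 - 6969)) = 1/((-141/29 - ¼*37) + √(-32704 - 6969)) = 1/((-141/29 - 37/4) + √(-39673)) = 1/(-1637/116 + I*√39673)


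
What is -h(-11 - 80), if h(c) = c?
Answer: 91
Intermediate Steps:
-h(-11 - 80) = -(-11 - 80) = -1*(-91) = 91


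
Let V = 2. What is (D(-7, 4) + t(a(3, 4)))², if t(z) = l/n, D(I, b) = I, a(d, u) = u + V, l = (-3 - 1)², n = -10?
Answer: 1849/25 ≈ 73.960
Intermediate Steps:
l = 16 (l = (-4)² = 16)
a(d, u) = 2 + u (a(d, u) = u + 2 = 2 + u)
t(z) = -8/5 (t(z) = 16/(-10) = 16*(-⅒) = -8/5)
(D(-7, 4) + t(a(3, 4)))² = (-7 - 8/5)² = (-43/5)² = 1849/25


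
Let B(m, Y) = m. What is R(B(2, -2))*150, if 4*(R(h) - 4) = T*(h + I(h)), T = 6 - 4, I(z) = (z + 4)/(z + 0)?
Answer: 975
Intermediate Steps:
I(z) = (4 + z)/z
T = 2
R(h) = 4 + h/2 + (4 + h)/(2*h) (R(h) = 4 + (2*(h + (4 + h)/h))/4 = 4 + (2*h + 2*(4 + h)/h)/4 = 4 + (h/2 + (4 + h)/(2*h)) = 4 + h/2 + (4 + h)/(2*h))
R(B(2, -2))*150 = (9/2 + (½)*2 + 2/2)*150 = (9/2 + 1 + 2*(½))*150 = (9/2 + 1 + 1)*150 = (13/2)*150 = 975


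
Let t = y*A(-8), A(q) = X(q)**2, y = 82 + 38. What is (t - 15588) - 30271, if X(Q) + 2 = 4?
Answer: -45379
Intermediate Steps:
X(Q) = 2 (X(Q) = -2 + 4 = 2)
y = 120
A(q) = 4 (A(q) = 2**2 = 4)
t = 480 (t = 120*4 = 480)
(t - 15588) - 30271 = (480 - 15588) - 30271 = -15108 - 30271 = -45379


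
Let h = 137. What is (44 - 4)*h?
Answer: 5480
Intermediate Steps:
(44 - 4)*h = (44 - 4)*137 = 40*137 = 5480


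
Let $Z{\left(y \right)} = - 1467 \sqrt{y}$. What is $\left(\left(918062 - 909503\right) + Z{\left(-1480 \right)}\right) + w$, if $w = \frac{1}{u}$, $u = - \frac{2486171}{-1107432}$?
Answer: $\frac{21280245021}{2486171} - 2934 i \sqrt{370} \approx 8559.5 - 56437.0 i$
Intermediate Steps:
$u = \frac{2486171}{1107432}$ ($u = \left(-2486171\right) \left(- \frac{1}{1107432}\right) = \frac{2486171}{1107432} \approx 2.245$)
$w = \frac{1107432}{2486171}$ ($w = \frac{1}{\frac{2486171}{1107432}} = \frac{1107432}{2486171} \approx 0.44544$)
$\left(\left(918062 - 909503\right) + Z{\left(-1480 \right)}\right) + w = \left(\left(918062 - 909503\right) - 1467 \sqrt{-1480}\right) + \frac{1107432}{2486171} = \left(\left(918062 - 909503\right) - 1467 \cdot 2 i \sqrt{370}\right) + \frac{1107432}{2486171} = \left(8559 - 2934 i \sqrt{370}\right) + \frac{1107432}{2486171} = \frac{21280245021}{2486171} - 2934 i \sqrt{370}$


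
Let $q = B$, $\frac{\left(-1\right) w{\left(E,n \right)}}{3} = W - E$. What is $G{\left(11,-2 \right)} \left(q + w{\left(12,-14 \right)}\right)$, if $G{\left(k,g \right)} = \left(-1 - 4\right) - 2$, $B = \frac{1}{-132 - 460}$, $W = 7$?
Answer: $- \frac{62153}{592} \approx -104.99$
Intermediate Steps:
$w{\left(E,n \right)} = -21 + 3 E$ ($w{\left(E,n \right)} = - 3 \left(7 - E\right) = -21 + 3 E$)
$B = - \frac{1}{592}$ ($B = \frac{1}{-592} = - \frac{1}{592} \approx -0.0016892$)
$G{\left(k,g \right)} = -7$ ($G{\left(k,g \right)} = -5 - 2 = -7$)
$q = - \frac{1}{592} \approx -0.0016892$
$G{\left(11,-2 \right)} \left(q + w{\left(12,-14 \right)}\right) = - 7 \left(- \frac{1}{592} + \left(-21 + 3 \cdot 12\right)\right) = - 7 \left(- \frac{1}{592} + \left(-21 + 36\right)\right) = - 7 \left(- \frac{1}{592} + 15\right) = \left(-7\right) \frac{8879}{592} = - \frac{62153}{592}$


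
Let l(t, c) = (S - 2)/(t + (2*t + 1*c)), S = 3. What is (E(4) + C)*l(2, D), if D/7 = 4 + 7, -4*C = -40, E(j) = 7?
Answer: 17/83 ≈ 0.20482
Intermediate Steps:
C = 10 (C = -¼*(-40) = 10)
D = 77 (D = 7*(4 + 7) = 7*11 = 77)
l(t, c) = 1/(c + 3*t) (l(t, c) = (3 - 2)/(t + (2*t + 1*c)) = 1/(t + (2*t + c)) = 1/(t + (c + 2*t)) = 1/(c + 3*t))
(E(4) + C)*l(2, D) = (7 + 10)/(77 + 3*2) = 17/(77 + 6) = 17/83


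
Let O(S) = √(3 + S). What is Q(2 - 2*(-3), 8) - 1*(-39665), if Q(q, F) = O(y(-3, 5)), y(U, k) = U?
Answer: 39665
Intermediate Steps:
Q(q, F) = 0 (Q(q, F) = √(3 - 3) = √0 = 0)
Q(2 - 2*(-3), 8) - 1*(-39665) = 0 - 1*(-39665) = 0 + 39665 = 39665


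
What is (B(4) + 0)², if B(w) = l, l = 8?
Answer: 64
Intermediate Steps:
B(w) = 8
(B(4) + 0)² = (8 + 0)² = 8² = 64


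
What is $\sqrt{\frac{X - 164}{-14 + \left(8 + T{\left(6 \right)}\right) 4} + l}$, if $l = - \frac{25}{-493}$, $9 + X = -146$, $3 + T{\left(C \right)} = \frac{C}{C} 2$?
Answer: $\frac{i \sqrt{1083041134}}{6902} \approx 4.7681 i$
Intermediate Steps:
$T{\left(C \right)} = -1$ ($T{\left(C \right)} = -3 + \frac{C}{C} 2 = -3 + 1 \cdot 2 = -3 + 2 = -1$)
$X = -155$ ($X = -9 - 146 = -155$)
$l = \frac{25}{493}$ ($l = \left(-25\right) \left(- \frac{1}{493}\right) = \frac{25}{493} \approx 0.05071$)
$\sqrt{\frac{X - 164}{-14 + \left(8 + T{\left(6 \right)}\right) 4} + l} = \sqrt{\frac{-155 - 164}{-14 + \left(8 - 1\right) 4} + \frac{25}{493}} = \sqrt{- \frac{319}{-14 + 7 \cdot 4} + \frac{25}{493}} = \sqrt{- \frac{319}{-14 + 28} + \frac{25}{493}} = \sqrt{- \frac{319}{14} + \frac{25}{493}} = \sqrt{- \frac{156917}{6902}} = \frac{i \sqrt{1083041134}}{6902}$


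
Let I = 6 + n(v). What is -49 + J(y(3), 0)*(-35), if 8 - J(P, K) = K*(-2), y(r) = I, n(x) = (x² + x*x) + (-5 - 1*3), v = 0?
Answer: -329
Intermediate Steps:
n(x) = -8 + 2*x² (n(x) = (x² + x²) + (-5 - 3) = 2*x² - 8 = -8 + 2*x²)
I = -2 (I = 6 + (-8 + 2*0²) = 6 + (-8 + 2*0) = 6 + (-8 + 0) = 6 - 8 = -2)
y(r) = -2
J(P, K) = 8 + 2*K (J(P, K) = 8 - K*(-2) = 8 - (-2)*K = 8 + 2*K)
-49 + J(y(3), 0)*(-35) = -49 + (8 + 2*0)*(-35) = -49 + (8 + 0)*(-35) = -49 + 8*(-35) = -49 - 280 = -329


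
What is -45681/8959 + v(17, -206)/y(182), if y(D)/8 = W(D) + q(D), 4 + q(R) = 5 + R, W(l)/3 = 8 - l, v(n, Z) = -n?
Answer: -123734569/24296808 ≈ -5.0926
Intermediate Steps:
W(l) = 24 - 3*l (W(l) = 3*(8 - l) = 24 - 3*l)
q(R) = 1 + R (q(R) = -4 + (5 + R) = 1 + R)
y(D) = 200 - 16*D (y(D) = 8*((24 - 3*D) + (1 + D)) = 8*(25 - 2*D) = 200 - 16*D)
-45681/8959 + v(17, -206)/y(182) = -45681/8959 + (-1*17)/(200 - 16*182) = -45681*1/8959 - 17/(200 - 2912) = -45681/8959 - 17/(-2712) = -45681/8959 - 17*(-1/2712) = -45681/8959 + 17/2712 = -123734569/24296808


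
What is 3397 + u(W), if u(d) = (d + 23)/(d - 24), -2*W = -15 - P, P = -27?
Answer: 101893/30 ≈ 3396.4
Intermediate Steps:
W = -6 (W = -(-15 - 1*(-27))/2 = -(-15 + 27)/2 = -½*12 = -6)
u(d) = (23 + d)/(-24 + d)
3397 + u(W) = 3397 + (23 - 6)/(-24 - 6) = 3397 + 17/(-30) = 3397 - 1/30*17 = 3397 - 17/30 = 101893/30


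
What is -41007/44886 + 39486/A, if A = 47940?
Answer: -2687597/29886595 ≈ -0.089926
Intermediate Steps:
-41007/44886 + 39486/A = -41007/44886 + 39486/47940 = -41007*1/44886 + 39486*(1/47940) = -13669/14962 + 6581/7990 = -2687597/29886595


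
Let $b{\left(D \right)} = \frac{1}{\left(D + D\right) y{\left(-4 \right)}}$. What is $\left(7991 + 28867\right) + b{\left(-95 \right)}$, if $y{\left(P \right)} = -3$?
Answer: $\frac{21009061}{570} \approx 36858.0$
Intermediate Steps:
$b{\left(D \right)} = - \frac{1}{6 D}$ ($b{\left(D \right)} = \frac{1}{\left(D + D\right) \left(-3\right)} = \frac{1}{2 D} \left(- \frac{1}{3}\right) = - \frac{1}{6 D}$)
$\left(7991 + 28867\right) + b{\left(-95 \right)} = \left(7991 + 28867\right) - \frac{1}{6 \left(-95\right)} = 36858 - - \frac{1}{570} = 36858 + \frac{1}{570} = \frac{21009061}{570}$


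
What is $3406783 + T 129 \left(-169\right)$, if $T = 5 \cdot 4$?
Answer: $2970763$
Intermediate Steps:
$T = 20$
$3406783 + T 129 \left(-169\right) = 3406783 + 20 \cdot 129 \left(-169\right) = 3406783 + 2580 \left(-169\right) = 3406783 - 436020 = 2970763$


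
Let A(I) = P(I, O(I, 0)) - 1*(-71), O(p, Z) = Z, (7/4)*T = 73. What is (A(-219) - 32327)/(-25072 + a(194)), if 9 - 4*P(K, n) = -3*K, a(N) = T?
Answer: 12607/9734 ≈ 1.2952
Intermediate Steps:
T = 292/7 (T = (4/7)*73 = 292/7 ≈ 41.714)
a(N) = 292/7
P(K, n) = 9/4 + 3*K/4 (P(K, n) = 9/4 - (-3)*K/4 = 9/4 + 3*K/4)
A(I) = 293/4 + 3*I/4 (A(I) = (9/4 + 3*I/4) - 1*(-71) = (9/4 + 3*I/4) + 71 = 293/4 + 3*I/4)
(A(-219) - 32327)/(-25072 + a(194)) = ((293/4 + (¾)*(-219)) - 32327)/(-25072 + 292/7) = ((293/4 - 657/4) - 32327)/(-175212/7) = (-91 - 32327)*(-7/175212) = -32418*(-7/175212) = 12607/9734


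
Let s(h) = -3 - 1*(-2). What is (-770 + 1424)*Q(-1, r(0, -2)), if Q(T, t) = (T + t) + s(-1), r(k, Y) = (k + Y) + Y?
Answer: -3924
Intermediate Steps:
r(k, Y) = k + 2*Y (r(k, Y) = (Y + k) + Y = k + 2*Y)
s(h) = -1 (s(h) = -3 + 2 = -1)
Q(T, t) = -1 + T + t (Q(T, t) = (T + t) - 1 = -1 + T + t)
(-770 + 1424)*Q(-1, r(0, -2)) = (-770 + 1424)*(-1 - 1 + (0 + 2*(-2))) = 654*(-1 - 1 + (0 - 4)) = 654*(-1 - 1 - 4) = 654*(-6) = -3924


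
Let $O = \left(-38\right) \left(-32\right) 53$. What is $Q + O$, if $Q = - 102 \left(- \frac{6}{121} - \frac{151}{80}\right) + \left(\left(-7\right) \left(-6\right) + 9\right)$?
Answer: $\frac{313131461}{4840} \approx 64697.0$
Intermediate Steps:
$O = 64448$ ($O = 1216 \cdot 53 = 64448$)
$Q = \frac{1203141}{4840}$ ($Q = - 102 \left(\left(-6\right) \frac{1}{121} - \frac{151}{80}\right) + \left(42 + 9\right) = - 102 \left(- \frac{6}{121} - \frac{151}{80}\right) + 51 = \left(-102\right) \left(- \frac{18751}{9680}\right) + 51 = \frac{956301}{4840} + 51 = \frac{1203141}{4840} \approx 248.58$)
$Q + O = \frac{1203141}{4840} + 64448 = \frac{313131461}{4840}$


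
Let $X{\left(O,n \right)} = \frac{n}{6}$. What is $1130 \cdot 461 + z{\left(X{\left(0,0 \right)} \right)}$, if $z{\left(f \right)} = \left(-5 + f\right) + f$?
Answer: $520925$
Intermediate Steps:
$X{\left(O,n \right)} = \frac{n}{6}$ ($X{\left(O,n \right)} = n \frac{1}{6} = \frac{n}{6}$)
$z{\left(f \right)} = -5 + 2 f$
$1130 \cdot 461 + z{\left(X{\left(0,0 \right)} \right)} = 1130 \cdot 461 - \left(5 - 2 \cdot \frac{1}{6} \cdot 0\right) = 520930 + \left(-5 + 2 \cdot 0\right) = 520930 + \left(-5 + 0\right) = 520930 - 5 = 520925$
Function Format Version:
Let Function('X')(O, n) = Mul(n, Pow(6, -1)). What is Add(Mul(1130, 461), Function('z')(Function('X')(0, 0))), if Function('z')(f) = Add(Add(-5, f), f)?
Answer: 520925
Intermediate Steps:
Function('X')(O, n) = Mul(Rational(1, 6), n) (Function('X')(O, n) = Mul(n, Rational(1, 6)) = Mul(Rational(1, 6), n))
Function('z')(f) = Add(-5, Mul(2, f))
Add(Mul(1130, 461), Function('z')(Function('X')(0, 0))) = Add(Mul(1130, 461), Add(-5, Mul(2, Mul(Rational(1, 6), 0)))) = Add(520930, Add(-5, Mul(2, 0))) = Add(520930, Add(-5, 0)) = Add(520930, -5) = 520925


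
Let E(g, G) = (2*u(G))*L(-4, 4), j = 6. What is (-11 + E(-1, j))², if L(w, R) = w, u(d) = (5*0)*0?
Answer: 121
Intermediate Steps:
u(d) = 0 (u(d) = 0*0 = 0)
E(g, G) = 0 (E(g, G) = (2*0)*(-4) = 0*(-4) = 0)
(-11 + E(-1, j))² = (-11 + 0)² = (-11)² = 121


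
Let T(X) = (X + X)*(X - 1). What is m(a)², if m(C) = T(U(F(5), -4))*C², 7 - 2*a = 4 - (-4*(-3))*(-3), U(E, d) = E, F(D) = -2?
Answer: 10673289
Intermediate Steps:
a = -33/2 (a = 7/2 - (4 - (-4*(-3))*(-3))/2 = 7/2 - (4 - 12*(-3))/2 = 7/2 - (4 - 1*(-36))/2 = 7/2 - (4 + 36)/2 = 7/2 - ½*40 = 7/2 - 20 = -33/2 ≈ -16.500)
T(X) = 2*X*(-1 + X) (T(X) = (2*X)*(-1 + X) = 2*X*(-1 + X))
m(C) = 12*C² (m(C) = (2*(-2)*(-1 - 2))*C² = (2*(-2)*(-3))*C² = 12*C²)
m(a)² = (12*(-33/2)²)² = (12*(1089/4))² = 3267² = 10673289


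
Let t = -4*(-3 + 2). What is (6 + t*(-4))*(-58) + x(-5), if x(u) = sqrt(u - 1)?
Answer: 580 + I*sqrt(6) ≈ 580.0 + 2.4495*I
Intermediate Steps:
t = 4 (t = -4*(-1) = 4)
x(u) = sqrt(-1 + u)
(6 + t*(-4))*(-58) + x(-5) = (6 + 4*(-4))*(-58) + sqrt(-1 - 5) = (6 - 16)*(-58) + sqrt(-6) = -10*(-58) + I*sqrt(6) = 580 + I*sqrt(6)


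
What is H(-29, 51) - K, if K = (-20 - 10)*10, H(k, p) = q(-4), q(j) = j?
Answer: 296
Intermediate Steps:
H(k, p) = -4
K = -300 (K = -30*10 = -300)
H(-29, 51) - K = -4 - 1*(-300) = -4 + 300 = 296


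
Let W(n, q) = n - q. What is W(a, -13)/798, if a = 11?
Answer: 4/133 ≈ 0.030075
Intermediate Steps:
W(a, -13)/798 = (11 - 1*(-13))/798 = (11 + 13)*(1/798) = 24*(1/798) = 4/133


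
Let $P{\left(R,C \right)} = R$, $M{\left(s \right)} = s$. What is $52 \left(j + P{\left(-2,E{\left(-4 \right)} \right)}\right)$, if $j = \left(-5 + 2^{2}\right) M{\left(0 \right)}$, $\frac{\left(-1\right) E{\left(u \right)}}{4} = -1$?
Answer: $-104$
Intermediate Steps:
$E{\left(u \right)} = 4$ ($E{\left(u \right)} = \left(-4\right) \left(-1\right) = 4$)
$j = 0$ ($j = \left(-5 + 2^{2}\right) 0 = \left(-5 + 4\right) 0 = \left(-1\right) 0 = 0$)
$52 \left(j + P{\left(-2,E{\left(-4 \right)} \right)}\right) = 52 \left(0 - 2\right) = 52 \left(-2\right) = -104$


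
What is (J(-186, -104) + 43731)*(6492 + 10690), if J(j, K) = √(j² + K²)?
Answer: 751386042 + 34364*√11353 ≈ 7.5505e+8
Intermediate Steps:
J(j, K) = √(K² + j²)
(J(-186, -104) + 43731)*(6492 + 10690) = (√((-104)² + (-186)²) + 43731)*(6492 + 10690) = (√(10816 + 34596) + 43731)*17182 = (√45412 + 43731)*17182 = (2*√11353 + 43731)*17182 = (43731 + 2*√11353)*17182 = 751386042 + 34364*√11353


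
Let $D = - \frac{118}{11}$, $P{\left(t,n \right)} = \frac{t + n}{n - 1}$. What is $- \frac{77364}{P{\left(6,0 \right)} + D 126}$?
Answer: $\frac{141834}{2489} \approx 56.984$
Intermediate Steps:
$P{\left(t,n \right)} = \frac{n + t}{-1 + n}$
$D = - \frac{118}{11}$ ($D = \left(-118\right) \frac{1}{11} = - \frac{118}{11} \approx -10.727$)
$- \frac{77364}{P{\left(6,0 \right)} + D 126} = - \frac{77364}{\frac{0 + 6}{-1 + 0} - \frac{14868}{11}} = - \frac{77364}{\frac{1}{-1} \cdot 6 - \frac{14868}{11}} = - \frac{77364}{\left(-1\right) 6 - \frac{14868}{11}} = - \frac{77364}{-6 - \frac{14868}{11}} = - \frac{77364}{- \frac{14934}{11}} = \left(-77364\right) \left(- \frac{11}{14934}\right) = \frac{141834}{2489}$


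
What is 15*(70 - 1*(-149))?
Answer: 3285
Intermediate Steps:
15*(70 - 1*(-149)) = 15*(70 + 149) = 15*219 = 3285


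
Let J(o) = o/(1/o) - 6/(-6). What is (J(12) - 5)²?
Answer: 19600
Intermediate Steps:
J(o) = 1 + o² (J(o) = o*o - 6*(-⅙) = o² + 1 = 1 + o²)
(J(12) - 5)² = ((1 + 12²) - 5)² = ((1 + 144) - 5)² = (145 - 5)² = 140² = 19600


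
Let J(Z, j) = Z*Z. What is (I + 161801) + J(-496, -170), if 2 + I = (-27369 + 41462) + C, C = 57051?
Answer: 478959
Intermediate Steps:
I = 71142 (I = -2 + ((-27369 + 41462) + 57051) = -2 + (14093 + 57051) = -2 + 71144 = 71142)
J(Z, j) = Z²
(I + 161801) + J(-496, -170) = (71142 + 161801) + (-496)² = 232943 + 246016 = 478959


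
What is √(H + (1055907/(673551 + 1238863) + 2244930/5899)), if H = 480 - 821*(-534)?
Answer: √55905845551565039058999642/11281330186 ≈ 662.78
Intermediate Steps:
H = 438894 (H = 480 + 438414 = 438894)
√(H + (1055907/(673551 + 1238863) + 2244930/5899)) = √(438894 + (1055907/(673551 + 1238863) + 2244930/5899)) = √(438894 + (1055907/1912414 + 2244930*(1/5899))) = √(438894 + (1055907*(1/1912414) + 2244930/5899)) = √(438894 + (1055907/1912414 + 2244930/5899)) = √(438894 + 4299464356413/11281330186) = √(4955607595010697/11281330186) = √55905845551565039058999642/11281330186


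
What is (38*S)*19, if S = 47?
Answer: 33934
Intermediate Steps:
(38*S)*19 = (38*47)*19 = 1786*19 = 33934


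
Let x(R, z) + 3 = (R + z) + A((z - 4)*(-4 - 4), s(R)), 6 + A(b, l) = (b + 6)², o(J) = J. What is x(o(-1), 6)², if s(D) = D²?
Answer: 9216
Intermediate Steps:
A(b, l) = -6 + (6 + b)² (A(b, l) = -6 + (b + 6)² = -6 + (6 + b)²)
x(R, z) = -9 + R + z + (38 - 8*z)² (x(R, z) = -3 + ((R + z) + (-6 + (6 + (z - 4)*(-4 - 4))²)) = -3 + ((R + z) + (-6 + (6 + (-4 + z)*(-8))²)) = -3 + ((R + z) + (-6 + (6 + (32 - 8*z))²)) = -3 + ((R + z) + (-6 + (38 - 8*z)²)) = -3 + (-6 + R + z + (38 - 8*z)²) = -9 + R + z + (38 - 8*z)²)
x(o(-1), 6)² = (1435 - 1 - 607*6 + 64*6²)² = (1435 - 1 - 3642 + 64*36)² = (1435 - 1 - 3642 + 2304)² = 96² = 9216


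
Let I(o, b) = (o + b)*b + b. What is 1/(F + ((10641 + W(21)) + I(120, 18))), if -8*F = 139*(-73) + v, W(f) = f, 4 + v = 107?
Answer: 2/28839 ≈ 6.9350e-5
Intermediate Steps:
v = 103 (v = -4 + 107 = 103)
I(o, b) = b + b*(b + o) (I(o, b) = (b + o)*b + b = b*(b + o) + b = b + b*(b + o))
F = 2511/2 (F = -(139*(-73) + 103)/8 = -(-10147 + 103)/8 = -⅛*(-10044) = 2511/2 ≈ 1255.5)
1/(F + ((10641 + W(21)) + I(120, 18))) = 1/(2511/2 + ((10641 + 21) + 18*(1 + 18 + 120))) = 1/(2511/2 + (10662 + 18*139)) = 1/(2511/2 + (10662 + 2502)) = 1/(2511/2 + 13164) = 1/(28839/2) = 2/28839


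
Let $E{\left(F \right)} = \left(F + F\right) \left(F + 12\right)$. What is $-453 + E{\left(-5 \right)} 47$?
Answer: $-3743$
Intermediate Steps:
$E{\left(F \right)} = 2 F \left(12 + F\right)$
$-453 + E{\left(-5 \right)} 47 = -453 + 2 \left(-5\right) \left(12 - 5\right) 47 = -453 + 2 \left(-5\right) 7 \cdot 47 = -453 - 3290 = -3743$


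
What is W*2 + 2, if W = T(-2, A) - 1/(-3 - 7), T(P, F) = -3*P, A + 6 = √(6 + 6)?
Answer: 71/5 ≈ 14.200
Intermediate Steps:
A = -6 + 2*√3 (A = -6 + √(6 + 6) = -6 + √12 = -6 + 2*√3 ≈ -2.5359)
W = 61/10 (W = -3*(-2) - 1/(-3 - 7) = 6 - 1/(-10) = 6 - 1*(-⅒) = 6 + ⅒ = 61/10 ≈ 6.1000)
W*2 + 2 = (61/10)*2 + 2 = 61/5 + 2 = 71/5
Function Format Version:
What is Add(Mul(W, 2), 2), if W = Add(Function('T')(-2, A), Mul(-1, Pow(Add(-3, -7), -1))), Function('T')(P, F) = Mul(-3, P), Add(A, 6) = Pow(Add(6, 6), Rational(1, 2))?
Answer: Rational(71, 5) ≈ 14.200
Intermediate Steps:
A = Add(-6, Mul(2, Pow(3, Rational(1, 2)))) (A = Add(-6, Pow(Add(6, 6), Rational(1, 2))) = Add(-6, Pow(12, Rational(1, 2))) = Add(-6, Mul(2, Pow(3, Rational(1, 2)))) ≈ -2.5359)
W = Rational(61, 10) (W = Add(Mul(-3, -2), Mul(-1, Pow(Add(-3, -7), -1))) = Add(6, Mul(-1, Pow(-10, -1))) = Add(6, Mul(-1, Rational(-1, 10))) = Add(6, Rational(1, 10)) = Rational(61, 10) ≈ 6.1000)
Add(Mul(W, 2), 2) = Add(Mul(Rational(61, 10), 2), 2) = Add(Rational(61, 5), 2) = Rational(71, 5)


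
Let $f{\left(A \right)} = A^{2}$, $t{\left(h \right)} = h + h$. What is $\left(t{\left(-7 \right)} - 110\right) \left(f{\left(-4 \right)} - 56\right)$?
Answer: $4960$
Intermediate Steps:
$t{\left(h \right)} = 2 h$
$\left(t{\left(-7 \right)} - 110\right) \left(f{\left(-4 \right)} - 56\right) = \left(2 \left(-7\right) - 110\right) \left(\left(-4\right)^{2} - 56\right) = \left(-14 - 110\right) \left(16 - 56\right) = \left(-124\right) \left(-40\right) = 4960$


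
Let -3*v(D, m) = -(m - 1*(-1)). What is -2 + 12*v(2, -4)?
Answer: -14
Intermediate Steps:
v(D, m) = 1/3 + m/3 (v(D, m) = -(-1)*(m - 1*(-1))/3 = -(-1)*(m + 1)/3 = -(-1)*(1 + m)/3 = -(-1 - m)/3 = 1/3 + m/3)
-2 + 12*v(2, -4) = -2 + 12*(1/3 + (1/3)*(-4)) = -2 + 12*(1/3 - 4/3) = -2 + 12*(-1) = -2 - 12 = -14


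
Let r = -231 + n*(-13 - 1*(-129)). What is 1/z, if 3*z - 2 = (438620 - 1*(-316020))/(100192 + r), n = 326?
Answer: 137777/343398 ≈ 0.40122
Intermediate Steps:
r = 37585 (r = -231 + 326*(-13 - 1*(-129)) = -231 + 326*(-13 + 129) = -231 + 326*116 = -231 + 37816 = 37585)
z = 343398/137777 (z = ⅔ + ((438620 - 1*(-316020))/(100192 + 37585))/3 = ⅔ + ((438620 + 316020)/137777)/3 = ⅔ + (754640*(1/137777))/3 = ⅔ + (⅓)*(754640/137777) = ⅔ + 754640/413331 = 343398/137777 ≈ 2.4924)
1/z = 1/(343398/137777) = 137777/343398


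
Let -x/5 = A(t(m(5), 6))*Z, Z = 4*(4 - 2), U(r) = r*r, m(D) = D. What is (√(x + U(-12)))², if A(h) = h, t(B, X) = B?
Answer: -56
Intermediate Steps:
U(r) = r²
Z = 8 (Z = 4*2 = 8)
x = -200 (x = -25*8 = -5*40 = -200)
(√(x + U(-12)))² = (√(-200 + (-12)²))² = (√(-200 + 144))² = (√(-56))² = (2*I*√14)² = -56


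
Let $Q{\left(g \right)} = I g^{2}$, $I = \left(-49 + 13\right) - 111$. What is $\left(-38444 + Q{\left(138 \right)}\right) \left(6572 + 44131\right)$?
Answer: $-143890652136$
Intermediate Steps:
$I = -147$ ($I = -36 - 111 = -147$)
$Q{\left(g \right)} = - 147 g^{2}$
$\left(-38444 + Q{\left(138 \right)}\right) \left(6572 + 44131\right) = \left(-38444 - 147 \cdot 138^{2}\right) \left(6572 + 44131\right) = \left(-38444 - 2799468\right) 50703 = \left(-2837912\right) 50703 = -143890652136$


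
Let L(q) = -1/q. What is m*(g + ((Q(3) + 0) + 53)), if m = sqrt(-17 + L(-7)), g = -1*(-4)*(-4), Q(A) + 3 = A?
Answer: 37*I*sqrt(826)/7 ≈ 151.91*I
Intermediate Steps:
Q(A) = -3 + A
g = -16 (g = 4*(-4) = -16)
m = I*sqrt(826)/7 (m = sqrt(-17 - 1/(-7)) = sqrt(-17 - 1*(-1/7)) = sqrt(-17 + 1/7) = sqrt(-118/7) = I*sqrt(826)/7 ≈ 4.1057*I)
m*(g + ((Q(3) + 0) + 53)) = (I*sqrt(826)/7)*(-16 + (((-3 + 3) + 0) + 53)) = (I*sqrt(826)/7)*(-16 + ((0 + 0) + 53)) = (I*sqrt(826)/7)*(-16 + (0 + 53)) = (I*sqrt(826)/7)*(-16 + 53) = (I*sqrt(826)/7)*37 = 37*I*sqrt(826)/7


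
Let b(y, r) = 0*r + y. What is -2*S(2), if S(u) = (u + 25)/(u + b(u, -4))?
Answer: -27/2 ≈ -13.500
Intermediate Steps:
b(y, r) = y (b(y, r) = 0 + y = y)
S(u) = (25 + u)/(2*u) (S(u) = (u + 25)/(u + u) = (25 + u)/((2*u)) = (25 + u)*(1/(2*u)) = (25 + u)/(2*u))
-2*S(2) = -(25 + 2)/2 = -27/2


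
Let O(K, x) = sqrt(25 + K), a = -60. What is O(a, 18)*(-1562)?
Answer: -1562*I*sqrt(35) ≈ -9240.9*I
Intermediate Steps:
O(a, 18)*(-1562) = sqrt(25 - 60)*(-1562) = sqrt(-35)*(-1562) = (I*sqrt(35))*(-1562) = -1562*I*sqrt(35)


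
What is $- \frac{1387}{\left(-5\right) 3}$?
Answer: $\frac{1387}{15} \approx 92.467$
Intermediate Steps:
$- \frac{1387}{\left(-5\right) 3} = - \frac{1387}{-15} = \left(-1387\right) \left(- \frac{1}{15}\right) = \frac{1387}{15}$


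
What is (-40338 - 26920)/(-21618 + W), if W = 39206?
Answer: -33629/8794 ≈ -3.8241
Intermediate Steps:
(-40338 - 26920)/(-21618 + W) = (-40338 - 26920)/(-21618 + 39206) = -67258/17588 = -67258*1/17588 = -33629/8794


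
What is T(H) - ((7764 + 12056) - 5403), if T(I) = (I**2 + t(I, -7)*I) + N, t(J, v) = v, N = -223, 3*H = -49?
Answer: -128330/9 ≈ -14259.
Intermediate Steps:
H = -49/3 (H = (1/3)*(-49) = -49/3 ≈ -16.333)
T(I) = -223 + I**2 - 7*I (T(I) = (I**2 - 7*I) - 223 = -223 + I**2 - 7*I)
T(H) - ((7764 + 12056) - 5403) = (-223 + (-49/3)**2 - 7*(-49/3)) - ((7764 + 12056) - 5403) = (-223 + 2401/9 + 343/3) - (19820 - 5403) = 1423/9 - 1*14417 = 1423/9 - 14417 = -128330/9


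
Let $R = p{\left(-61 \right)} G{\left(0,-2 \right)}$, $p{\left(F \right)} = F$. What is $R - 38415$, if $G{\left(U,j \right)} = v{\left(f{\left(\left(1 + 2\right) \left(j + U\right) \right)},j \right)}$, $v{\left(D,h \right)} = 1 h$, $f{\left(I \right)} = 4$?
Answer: $-38293$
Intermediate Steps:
$v{\left(D,h \right)} = h$
$G{\left(U,j \right)} = j$
$R = 122$ ($R = \left(-61\right) \left(-2\right) = 122$)
$R - 38415 = 122 - 38415 = -38293$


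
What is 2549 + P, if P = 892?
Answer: 3441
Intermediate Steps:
2549 + P = 2549 + 892 = 3441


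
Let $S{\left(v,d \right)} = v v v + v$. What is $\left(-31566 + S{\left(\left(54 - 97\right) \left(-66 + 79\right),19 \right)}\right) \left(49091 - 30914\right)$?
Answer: $-3175685565708$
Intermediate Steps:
$S{\left(v,d \right)} = v + v^{3}$ ($S{\left(v,d \right)} = v^{2} v + v = v^{3} + v = v + v^{3}$)
$\left(-31566 + S{\left(\left(54 - 97\right) \left(-66 + 79\right),19 \right)}\right) \left(49091 - 30914\right) = \left(-31566 + \left(\left(54 - 97\right) \left(-66 + 79\right) + \left(\left(54 - 97\right) \left(-66 + 79\right)\right)^{3}\right)\right) \left(49091 - 30914\right) = \left(-31566 + \left(\left(-43\right) 13 + \left(\left(-43\right) 13\right)^{3}\right)\right) 18177 = \left(-31566 + \left(-559 + \left(-559\right)^{3}\right)\right) 18177 = \left(-31566 - 174677438\right) 18177 = \left(-174709004\right) 18177 = -3175685565708$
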